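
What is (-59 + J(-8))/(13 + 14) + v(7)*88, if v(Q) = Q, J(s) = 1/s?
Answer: 132583/216 ≈ 613.81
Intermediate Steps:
(-59 + J(-8))/(13 + 14) + v(7)*88 = (-59 + 1/(-8))/(13 + 14) + 7*88 = (-59 - ⅛)/27 + 616 = -473/8*1/27 + 616 = -473/216 + 616 = 132583/216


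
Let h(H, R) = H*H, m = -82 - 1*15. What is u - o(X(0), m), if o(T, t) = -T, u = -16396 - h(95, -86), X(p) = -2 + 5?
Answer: -25418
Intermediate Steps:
X(p) = 3
m = -97 (m = -82 - 15 = -97)
h(H, R) = H²
u = -25421 (u = -16396 - 1*95² = -16396 - 1*9025 = -16396 - 9025 = -25421)
u - o(X(0), m) = -25421 - (-1)*3 = -25421 - 1*(-3) = -25421 + 3 = -25418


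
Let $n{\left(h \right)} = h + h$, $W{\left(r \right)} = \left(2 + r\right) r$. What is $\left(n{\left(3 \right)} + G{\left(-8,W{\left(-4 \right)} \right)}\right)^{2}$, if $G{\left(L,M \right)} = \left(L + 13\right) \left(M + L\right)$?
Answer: $36$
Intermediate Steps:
$W{\left(r \right)} = r \left(2 + r\right)$
$G{\left(L,M \right)} = \left(13 + L\right) \left(L + M\right)$
$n{\left(h \right)} = 2 h$
$\left(n{\left(3 \right)} + G{\left(-8,W{\left(-4 \right)} \right)}\right)^{2} = \left(2 \cdot 3 + \left(\left(-8\right)^{2} + 13 \left(-8\right) + 13 \left(- 4 \left(2 - 4\right)\right) - 8 \left(- 4 \left(2 - 4\right)\right)\right)\right)^{2} = \left(6 + \left(64 - 104 + 13 \left(\left(-4\right) \left(-2\right)\right) - 8 \left(\left(-4\right) \left(-2\right)\right)\right)\right)^{2} = \left(6 + \left(64 - 104 + 13 \cdot 8 - 64\right)\right)^{2} = \left(6 + \left(64 - 104 + 104 - 64\right)\right)^{2} = \left(6 + 0\right)^{2} = 6^{2} = 36$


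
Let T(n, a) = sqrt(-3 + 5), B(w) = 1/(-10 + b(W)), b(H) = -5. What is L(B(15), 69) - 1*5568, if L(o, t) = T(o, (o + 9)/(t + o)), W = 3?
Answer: -5568 + sqrt(2) ≈ -5566.6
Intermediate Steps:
B(w) = -1/15 (B(w) = 1/(-10 - 5) = 1/(-15) = -1/15)
T(n, a) = sqrt(2)
L(o, t) = sqrt(2)
L(B(15), 69) - 1*5568 = sqrt(2) - 1*5568 = sqrt(2) - 5568 = -5568 + sqrt(2)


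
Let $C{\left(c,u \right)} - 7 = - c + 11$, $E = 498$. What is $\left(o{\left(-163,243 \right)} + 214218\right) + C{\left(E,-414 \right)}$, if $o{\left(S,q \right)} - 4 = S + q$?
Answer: $213822$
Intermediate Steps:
$o{\left(S,q \right)} = 4 + S + q$ ($o{\left(S,q \right)} = 4 + \left(S + q\right) = 4 + S + q$)
$C{\left(c,u \right)} = 18 - c$ ($C{\left(c,u \right)} = 7 - \left(-11 + c\right) = 18 - c$)
$\left(o{\left(-163,243 \right)} + 214218\right) + C{\left(E,-414 \right)} = \left(\left(4 - 163 + 243\right) + 214218\right) + \left(18 - 498\right) = \left(84 + 214218\right) + \left(18 - 498\right) = 214302 - 480 = 213822$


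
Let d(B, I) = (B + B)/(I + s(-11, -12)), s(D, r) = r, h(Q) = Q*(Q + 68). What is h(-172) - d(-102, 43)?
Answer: 554732/31 ≈ 17895.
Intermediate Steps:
h(Q) = Q*(68 + Q)
d(B, I) = 2*B/(-12 + I) (d(B, I) = (B + B)/(I - 12) = (2*B)/(-12 + I) = 2*B/(-12 + I))
h(-172) - d(-102, 43) = -172*(68 - 172) - 2*(-102)/(-12 + 43) = -172*(-104) - 2*(-102)/31 = 17888 - 2*(-102)/31 = 17888 - 1*(-204/31) = 17888 + 204/31 = 554732/31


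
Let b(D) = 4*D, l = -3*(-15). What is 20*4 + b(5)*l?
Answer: 980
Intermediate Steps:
l = 45
20*4 + b(5)*l = 20*4 + (4*5)*45 = 80 + 20*45 = 80 + 900 = 980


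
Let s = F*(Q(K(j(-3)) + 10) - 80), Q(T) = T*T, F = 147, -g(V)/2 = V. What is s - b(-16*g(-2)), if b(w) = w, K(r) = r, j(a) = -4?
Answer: -6404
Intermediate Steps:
g(V) = -2*V
Q(T) = T²
s = -6468 (s = 147*((-4 + 10)² - 80) = 147*(6² - 80) = 147*(36 - 80) = 147*(-44) = -6468)
s - b(-16*g(-2)) = -6468 - (-16)*(-2*(-2)) = -6468 - (-16)*4 = -6468 - 1*(-64) = -6468 + 64 = -6404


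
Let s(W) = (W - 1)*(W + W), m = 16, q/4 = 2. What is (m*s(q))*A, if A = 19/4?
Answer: 8512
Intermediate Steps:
q = 8 (q = 4*2 = 8)
s(W) = 2*W*(-1 + W) (s(W) = (-1 + W)*(2*W) = 2*W*(-1 + W))
A = 19/4 (A = 19*(1/4) = 19/4 ≈ 4.7500)
(m*s(q))*A = (16*(2*8*(-1 + 8)))*(19/4) = (16*(2*8*7))*(19/4) = (16*112)*(19/4) = 1792*(19/4) = 8512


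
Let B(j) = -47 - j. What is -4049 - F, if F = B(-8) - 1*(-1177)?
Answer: -5187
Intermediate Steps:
F = 1138 (F = (-47 - 1*(-8)) - 1*(-1177) = (-47 + 8) + 1177 = -39 + 1177 = 1138)
-4049 - F = -4049 - 1*1138 = -4049 - 1138 = -5187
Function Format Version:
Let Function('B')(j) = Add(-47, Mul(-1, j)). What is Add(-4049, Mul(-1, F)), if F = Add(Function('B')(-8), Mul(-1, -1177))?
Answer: -5187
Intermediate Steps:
F = 1138 (F = Add(Add(-47, Mul(-1, -8)), Mul(-1, -1177)) = Add(Add(-47, 8), 1177) = Add(-39, 1177) = 1138)
Add(-4049, Mul(-1, F)) = Add(-4049, Mul(-1, 1138)) = Add(-4049, -1138) = -5187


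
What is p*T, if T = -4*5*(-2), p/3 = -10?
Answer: -1200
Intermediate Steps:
p = -30 (p = 3*(-10) = -30)
T = 40 (T = -20*(-2) = 40)
p*T = -30*40 = -1200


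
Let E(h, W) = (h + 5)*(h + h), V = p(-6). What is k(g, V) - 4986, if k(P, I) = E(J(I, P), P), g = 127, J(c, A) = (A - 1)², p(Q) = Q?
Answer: 504248526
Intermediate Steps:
J(c, A) = (-1 + A)²
V = -6
E(h, W) = 2*h*(5 + h) (E(h, W) = (5 + h)*(2*h) = 2*h*(5 + h))
k(P, I) = 2*(-1 + P)²*(5 + (-1 + P)²)
k(g, V) - 4986 = 2*(-1 + 127)²*(5 + (-1 + 127)²) - 4986 = 2*126²*(5 + 126²) - 4986 = 2*15876*(5 + 15876) - 4986 = 2*15876*15881 - 4986 = 504253512 - 4986 = 504248526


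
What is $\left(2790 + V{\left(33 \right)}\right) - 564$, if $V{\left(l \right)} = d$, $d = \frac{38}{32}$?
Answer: $\frac{35635}{16} \approx 2227.2$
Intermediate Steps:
$d = \frac{19}{16}$ ($d = 38 \cdot \frac{1}{32} = \frac{19}{16} \approx 1.1875$)
$V{\left(l \right)} = \frac{19}{16}$
$\left(2790 + V{\left(33 \right)}\right) - 564 = \left(2790 + \frac{19}{16}\right) - 564 = \frac{44659}{16} - 564 = \frac{35635}{16}$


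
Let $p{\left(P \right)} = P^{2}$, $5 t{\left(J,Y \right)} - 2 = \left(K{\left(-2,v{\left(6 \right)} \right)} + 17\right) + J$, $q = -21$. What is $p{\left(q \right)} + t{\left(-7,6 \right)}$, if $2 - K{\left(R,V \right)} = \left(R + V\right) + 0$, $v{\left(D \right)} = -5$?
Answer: $\frac{2226}{5} \approx 445.2$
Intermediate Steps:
$K{\left(R,V \right)} = 2 - R - V$ ($K{\left(R,V \right)} = 2 - \left(\left(R + V\right) + 0\right) = 2 - \left(R + V\right) = 2 - R - V$)
$t{\left(J,Y \right)} = \frac{28}{5} + \frac{J}{5}$ ($t{\left(J,Y \right)} = \frac{2}{5} + \frac{\left(\left(2 - -2 - -5\right) + 17\right) + J}{5} = \frac{2}{5} + \frac{\left(\left(2 + 2 + 5\right) + 17\right) + J}{5} = \frac{2}{5} + \frac{\left(9 + 17\right) + J}{5} = \frac{2}{5} + \frac{26 + J}{5} = \frac{2}{5} + \left(\frac{26}{5} + \frac{J}{5}\right) = \frac{28}{5} + \frac{J}{5}$)
$p{\left(q \right)} + t{\left(-7,6 \right)} = \left(-21\right)^{2} + \left(\frac{28}{5} + \frac{1}{5} \left(-7\right)\right) = 441 + \left(\frac{28}{5} - \frac{7}{5}\right) = 441 + \frac{21}{5} = \frac{2226}{5}$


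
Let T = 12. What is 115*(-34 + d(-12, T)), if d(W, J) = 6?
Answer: -3220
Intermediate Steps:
115*(-34 + d(-12, T)) = 115*(-34 + 6) = 115*(-28) = -3220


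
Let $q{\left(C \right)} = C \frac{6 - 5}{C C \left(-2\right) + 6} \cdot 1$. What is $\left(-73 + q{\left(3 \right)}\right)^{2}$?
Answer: $\frac{85849}{16} \approx 5365.6$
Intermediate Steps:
$q{\left(C \right)} = \frac{C}{6 - 2 C^{2}}$ ($q{\left(C \right)} = C 1 \frac{1}{C^{2} \left(-2\right) + 6} \cdot 1 = C 1 \frac{1}{- 2 C^{2} + 6} \cdot 1 = C 1 \frac{1}{6 - 2 C^{2}} \cdot 1 = \frac{C}{6 - 2 C^{2}} \cdot 1 = \frac{C}{6 - 2 C^{2}}$)
$\left(-73 + q{\left(3 \right)}\right)^{2} = \left(-73 - \frac{3}{-6 + 2 \cdot 3^{2}}\right)^{2} = \left(-73 - \frac{3}{-6 + 2 \cdot 9}\right)^{2} = \left(-73 - \frac{3}{-6 + 18}\right)^{2} = \left(-73 - \frac{3}{12}\right)^{2} = \left(-73 - 3 \cdot \frac{1}{12}\right)^{2} = \left(-73 - \frac{1}{4}\right)^{2} = \left(- \frac{293}{4}\right)^{2} = \frac{85849}{16}$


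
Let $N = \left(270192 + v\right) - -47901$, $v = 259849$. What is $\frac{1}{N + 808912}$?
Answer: $\frac{1}{1386854} \approx 7.2106 \cdot 10^{-7}$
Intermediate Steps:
$N = 577942$ ($N = \left(270192 + 259849\right) - -47901 = 530041 + \left(-37341 + 85242\right) = 530041 + 47901 = 577942$)
$\frac{1}{N + 808912} = \frac{1}{577942 + 808912} = \frac{1}{1386854}$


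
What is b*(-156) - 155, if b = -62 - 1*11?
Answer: 11233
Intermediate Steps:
b = -73 (b = -62 - 11 = -73)
b*(-156) - 155 = -73*(-156) - 155 = 11388 - 155 = 11233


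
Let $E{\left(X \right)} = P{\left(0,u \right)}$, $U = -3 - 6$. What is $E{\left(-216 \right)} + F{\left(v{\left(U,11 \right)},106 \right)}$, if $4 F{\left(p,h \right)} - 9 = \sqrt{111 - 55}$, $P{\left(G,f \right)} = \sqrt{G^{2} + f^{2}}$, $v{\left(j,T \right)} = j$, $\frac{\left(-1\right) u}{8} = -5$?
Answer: $\frac{169}{4} + \frac{\sqrt{14}}{2} \approx 44.121$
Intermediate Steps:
$u = 40$ ($u = \left(-8\right) \left(-5\right) = 40$)
$U = -9$ ($U = -3 - 6 = -9$)
$F{\left(p,h \right)} = \frac{9}{4} + \frac{\sqrt{14}}{2}$ ($F{\left(p,h \right)} = \frac{9}{4} + \frac{\sqrt{111 - 55}}{4} = \frac{9}{4} + \frac{\sqrt{56}}{4} = \frac{9}{4} + \frac{2 \sqrt{14}}{4} = \frac{9}{4} + \frac{\sqrt{14}}{2}$)
$E{\left(X \right)} = 40$ ($E{\left(X \right)} = \sqrt{0^{2} + 40^{2}} = \sqrt{0 + 1600} = \sqrt{1600} = 40$)
$E{\left(-216 \right)} + F{\left(v{\left(U,11 \right)},106 \right)} = 40 + \left(\frac{9}{4} + \frac{\sqrt{14}}{2}\right) = \frac{169}{4} + \frac{\sqrt{14}}{2}$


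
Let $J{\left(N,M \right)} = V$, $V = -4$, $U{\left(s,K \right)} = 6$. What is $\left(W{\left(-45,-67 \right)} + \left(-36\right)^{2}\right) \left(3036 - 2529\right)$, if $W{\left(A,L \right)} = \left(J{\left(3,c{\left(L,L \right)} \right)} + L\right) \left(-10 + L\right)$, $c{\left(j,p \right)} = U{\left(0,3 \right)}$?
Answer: $3428841$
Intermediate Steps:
$c{\left(j,p \right)} = 6$
$J{\left(N,M \right)} = -4$
$W{\left(A,L \right)} = \left(-10 + L\right) \left(-4 + L\right)$ ($W{\left(A,L \right)} = \left(-4 + L\right) \left(-10 + L\right) = \left(-10 + L\right) \left(-4 + L\right)$)
$\left(W{\left(-45,-67 \right)} + \left(-36\right)^{2}\right) \left(3036 - 2529\right) = \left(\left(40 + \left(-67\right)^{2} - -938\right) + \left(-36\right)^{2}\right) \left(3036 - 2529\right) = \left(\left(40 + 4489 + 938\right) + 1296\right) 507 = \left(5467 + 1296\right) 507 = 6763 \cdot 507 = 3428841$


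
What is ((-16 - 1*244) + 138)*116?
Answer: -14152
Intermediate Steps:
((-16 - 1*244) + 138)*116 = ((-16 - 244) + 138)*116 = (-260 + 138)*116 = -122*116 = -14152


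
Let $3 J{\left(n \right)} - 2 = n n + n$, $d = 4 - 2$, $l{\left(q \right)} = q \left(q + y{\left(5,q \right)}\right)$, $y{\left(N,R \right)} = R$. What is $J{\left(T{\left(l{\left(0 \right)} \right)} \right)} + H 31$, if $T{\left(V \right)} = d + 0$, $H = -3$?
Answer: $- \frac{271}{3} \approx -90.333$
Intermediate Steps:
$l{\left(q \right)} = 2 q^{2}$ ($l{\left(q \right)} = q \left(q + q\right) = q 2 q = 2 q^{2}$)
$d = 2$ ($d = 4 - 2 = 2$)
$T{\left(V \right)} = 2$ ($T{\left(V \right)} = 2 + 0 = 2$)
$J{\left(n \right)} = \frac{2}{3} + \frac{n}{3} + \frac{n^{2}}{3}$ ($J{\left(n \right)} = \frac{2}{3} + \frac{n n + n}{3} = \frac{2}{3} + \frac{n^{2} + n}{3} = \frac{2}{3} + \frac{n + n^{2}}{3} = \frac{2}{3} + \left(\frac{n}{3} + \frac{n^{2}}{3}\right) = \frac{2}{3} + \frac{n}{3} + \frac{n^{2}}{3}$)
$J{\left(T{\left(l{\left(0 \right)} \right)} \right)} + H 31 = \left(\frac{2}{3} + \frac{1}{3} \cdot 2 + \frac{2^{2}}{3}\right) - 93 = \left(\frac{2}{3} + \frac{2}{3} + \frac{1}{3} \cdot 4\right) - 93 = \left(\frac{2}{3} + \frac{2}{3} + \frac{4}{3}\right) - 93 = \frac{8}{3} - 93 = - \frac{271}{3}$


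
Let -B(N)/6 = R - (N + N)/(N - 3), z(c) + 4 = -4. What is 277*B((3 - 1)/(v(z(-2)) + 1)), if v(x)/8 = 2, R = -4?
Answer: 319104/49 ≈ 6512.3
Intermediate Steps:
z(c) = -8 (z(c) = -4 - 4 = -8)
v(x) = 16 (v(x) = 8*2 = 16)
B(N) = 24 + 12*N/(-3 + N) (B(N) = -6*(-4 - (N + N)/(N - 3)) = -6*(-4 - 2*N/(-3 + N)) = 24 + 12*N/(-3 + N))
277*B((3 - 1)/(v(z(-2)) + 1)) = 277*(36*(-2 + (3 - 1)/(16 + 1))/(-3 + (3 - 1)/(16 + 1))) = 277*(36*(-2 + 2/17)/(-3 + 2/17)) = 277*(36*(-32/17)/(-49/17)) = 277*(36*(-17/49)*(-32/17)) = 277*(1152/49) = 319104/49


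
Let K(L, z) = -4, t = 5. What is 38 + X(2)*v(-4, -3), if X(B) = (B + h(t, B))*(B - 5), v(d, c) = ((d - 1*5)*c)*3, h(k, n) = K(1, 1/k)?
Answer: 524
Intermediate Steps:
h(k, n) = -4
v(d, c) = 3*c*(-5 + d) (v(d, c) = ((d - 5)*c)*3 = ((-5 + d)*c)*3 = (c*(-5 + d))*3 = 3*c*(-5 + d))
X(B) = (-5 + B)*(-4 + B) (X(B) = (B - 4)*(B - 5) = (-4 + B)*(-5 + B) = (-5 + B)*(-4 + B))
38 + X(2)*v(-4, -3) = 38 + (20 + 2² - 9*2)*(3*(-3)*(-5 - 4)) = 38 + (20 + 4 - 18)*(3*(-3)*(-9)) = 38 + 6*81 = 38 + 486 = 524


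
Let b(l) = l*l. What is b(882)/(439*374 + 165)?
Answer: 777924/164351 ≈ 4.7333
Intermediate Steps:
b(l) = l²
b(882)/(439*374 + 165) = 882²/(439*374 + 165) = 777924/(164186 + 165) = 777924/164351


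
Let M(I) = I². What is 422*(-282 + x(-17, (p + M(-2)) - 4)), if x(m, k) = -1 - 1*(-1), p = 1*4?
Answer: -119004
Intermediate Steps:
p = 4
x(m, k) = 0 (x(m, k) = -1 + 1 = 0)
422*(-282 + x(-17, (p + M(-2)) - 4)) = 422*(-282 + 0) = 422*(-282) = -119004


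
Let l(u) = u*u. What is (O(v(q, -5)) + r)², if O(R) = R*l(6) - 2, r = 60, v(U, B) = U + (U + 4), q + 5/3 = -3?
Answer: 17956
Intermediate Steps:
q = -14/3 (q = -5/3 - 3 = -14/3 ≈ -4.6667)
l(u) = u²
v(U, B) = 4 + 2*U (v(U, B) = U + (4 + U) = 4 + 2*U)
O(R) = -2 + 36*R (O(R) = R*6² - 2 = R*36 - 2 = 36*R - 2 = -2 + 36*R)
(O(v(q, -5)) + r)² = ((-2 + 36*(4 + 2*(-14/3))) + 60)² = ((-2 + 36*(4 - 28/3)) + 60)² = ((-2 + 36*(-16/3)) + 60)² = ((-2 - 192) + 60)² = (-194 + 60)² = (-134)² = 17956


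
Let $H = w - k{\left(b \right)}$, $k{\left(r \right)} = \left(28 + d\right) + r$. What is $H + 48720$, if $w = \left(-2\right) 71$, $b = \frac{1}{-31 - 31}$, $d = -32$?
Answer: $\frac{3012085}{62} \approx 48582.0$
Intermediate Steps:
$b = - \frac{1}{62}$ ($b = \frac{1}{-62} = - \frac{1}{62} \approx -0.016129$)
$w = -142$
$k{\left(r \right)} = -4 + r$ ($k{\left(r \right)} = \left(28 - 32\right) + r = -4 + r$)
$H = - \frac{8555}{62}$ ($H = -142 - \left(-4 - \frac{1}{62}\right) = -142 - - \frac{249}{62} = -142 + \frac{249}{62} = - \frac{8555}{62} \approx -137.98$)
$H + 48720 = - \frac{8555}{62} + 48720 = \frac{3012085}{62}$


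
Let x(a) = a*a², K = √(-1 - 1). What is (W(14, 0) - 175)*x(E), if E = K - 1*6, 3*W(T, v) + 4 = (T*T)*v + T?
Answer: 30900 - 54590*I*√2/3 ≈ 30900.0 - 25734.0*I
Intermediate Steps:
K = I*√2 (K = √(-2) = I*√2 ≈ 1.4142*I)
W(T, v) = -4/3 + T/3 + v*T²/3 (W(T, v) = -4/3 + ((T*T)*v + T)/3 = -4/3 + (T²*v + T)/3 = -4/3 + (v*T² + T)/3 = -4/3 + (T + v*T²)/3 = -4/3 + (T/3 + v*T²/3) = -4/3 + T/3 + v*T²/3)
E = -6 + I*√2 (E = I*√2 - 1*6 = I*√2 - 6 = -6 + I*√2 ≈ -6.0 + 1.4142*I)
x(a) = a³
(W(14, 0) - 175)*x(E) = ((-4/3 + (⅓)*14 + (⅓)*0*14²) - 175)*(-6 + I*√2)³ = ((-4/3 + 14/3 + (⅓)*0*196) - 175)*(-6 + I*√2)³ = ((-4/3 + 14/3 + 0) - 175)*(-6 + I*√2)³ = (10/3 - 175)*(-6 + I*√2)³ = -515*(-6 + I*√2)³/3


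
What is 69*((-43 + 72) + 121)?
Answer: 10350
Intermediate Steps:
69*((-43 + 72) + 121) = 69*(29 + 121) = 69*150 = 10350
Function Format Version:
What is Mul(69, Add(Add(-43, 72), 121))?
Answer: 10350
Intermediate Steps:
Mul(69, Add(Add(-43, 72), 121)) = Mul(69, Add(29, 121)) = Mul(69, 150) = 10350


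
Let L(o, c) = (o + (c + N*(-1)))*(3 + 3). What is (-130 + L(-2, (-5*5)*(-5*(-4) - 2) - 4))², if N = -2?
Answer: 8145316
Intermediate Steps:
L(o, c) = 12 + 6*c + 6*o (L(o, c) = (o + (c - 2*(-1)))*(3 + 3) = (o + (c + 2))*6 = (o + (2 + c))*6 = (2 + c + o)*6 = 12 + 6*c + 6*o)
(-130 + L(-2, (-5*5)*(-5*(-4) - 2) - 4))² = (-130 + (12 + 6*((-5*5)*(-5*(-4) - 2) - 4) + 6*(-2)))² = (-130 + (12 + 6*(-25*(20 - 2) - 4) - 12))² = (-130 + (12 + 6*(-25*18 - 4) - 12))² = (-130 + (12 + 6*(-450 - 4) - 12))² = (-130 + (12 + 6*(-454) - 12))² = (-130 + (12 - 2724 - 12))² = (-130 - 2724)² = (-2854)² = 8145316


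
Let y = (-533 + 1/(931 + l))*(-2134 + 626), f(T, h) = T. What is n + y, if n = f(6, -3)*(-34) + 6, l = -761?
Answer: 68302356/85 ≈ 8.0356e+5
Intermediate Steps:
y = 68319186/85 (y = (-533 + 1/(931 - 761))*(-2134 + 626) = (-533 + 1/170)*(-1508) = -90609/170*(-1508) = 68319186/85 ≈ 8.0376e+5)
n = -198 (n = 6*(-34) + 6 = -204 + 6 = -198)
n + y = -198 + 68319186/85 = 68302356/85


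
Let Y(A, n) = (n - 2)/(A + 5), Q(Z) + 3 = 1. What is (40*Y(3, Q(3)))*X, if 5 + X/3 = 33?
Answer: -1680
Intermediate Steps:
X = 84 (X = -15 + 3*33 = -15 + 99 = 84)
Q(Z) = -2 (Q(Z) = -3 + 1 = -2)
Y(A, n) = (-2 + n)/(5 + A)
(40*Y(3, Q(3)))*X = (40*((-2 - 2)/(5 + 3)))*84 = (40*(-4/8))*84 = (40*((1/8)*(-4)))*84 = (40*(-1/2))*84 = -20*84 = -1680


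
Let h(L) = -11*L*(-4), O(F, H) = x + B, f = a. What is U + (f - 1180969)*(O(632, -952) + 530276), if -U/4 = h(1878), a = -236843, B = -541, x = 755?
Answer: -752135418408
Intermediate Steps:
f = -236843
O(F, H) = 214 (O(F, H) = 755 - 541 = 214)
h(L) = 44*L
U = -330528 (U = -176*1878 = -4*82632 = -330528)
U + (f - 1180969)*(O(632, -952) + 530276) = -330528 + (-236843 - 1180969)*(214 + 530276) = -330528 - 1417812*530490 = -330528 - 752135087880 = -752135418408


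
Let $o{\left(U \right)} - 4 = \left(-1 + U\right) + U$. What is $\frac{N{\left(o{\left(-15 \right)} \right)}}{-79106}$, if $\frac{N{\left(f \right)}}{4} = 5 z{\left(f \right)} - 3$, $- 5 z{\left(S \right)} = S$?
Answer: $- \frac{48}{39553} \approx -0.0012136$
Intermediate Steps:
$z{\left(S \right)} = - \frac{S}{5}$
$o{\left(U \right)} = 3 + 2 U$ ($o{\left(U \right)} = 4 + \left(\left(-1 + U\right) + U\right) = 4 + \left(-1 + 2 U\right) = 3 + 2 U$)
$N{\left(f \right)} = -12 - 4 f$ ($N{\left(f \right)} = 4 \left(5 \left(- \frac{f}{5}\right) - 3\right) = 4 \left(- f - 3\right) = 4 \left(-3 - f\right) = -12 - 4 f$)
$\frac{N{\left(o{\left(-15 \right)} \right)}}{-79106} = \frac{-12 - 4 \left(3 + 2 \left(-15\right)\right)}{-79106} = \left(-12 - 4 \left(3 - 30\right)\right) \left(- \frac{1}{79106}\right) = \left(-12 - -108\right) \left(- \frac{1}{79106}\right) = \left(-12 + 108\right) \left(- \frac{1}{79106}\right) = 96 \left(- \frac{1}{79106}\right) = - \frac{48}{39553}$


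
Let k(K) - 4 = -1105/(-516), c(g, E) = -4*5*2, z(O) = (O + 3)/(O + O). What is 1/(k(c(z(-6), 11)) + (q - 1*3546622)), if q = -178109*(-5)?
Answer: -516/1370532563 ≈ -3.7650e-7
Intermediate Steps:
z(O) = (3 + O)/(2*O) (z(O) = (3 + O)/((2*O)) = (3 + O)*(1/(2*O)) = (3 + O)/(2*O))
c(g, E) = -40 (c(g, E) = -20*2 = -40)
q = 890545
k(K) = 3169/516 (k(K) = 4 - 1105/(-516) = 4 - 1105*(-1/516) = 4 + 1105/516 = 3169/516)
1/(k(c(z(-6), 11)) + (q - 1*3546622)) = 1/(3169/516 + (890545 - 1*3546622)) = 1/(3169/516 + (890545 - 3546622)) = 1/(3169/516 - 2656077) = 1/(-1370532563/516) = -516/1370532563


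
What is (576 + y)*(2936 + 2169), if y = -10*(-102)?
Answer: 8147580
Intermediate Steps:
y = 1020
(576 + y)*(2936 + 2169) = (576 + 1020)*(2936 + 2169) = 1596*5105 = 8147580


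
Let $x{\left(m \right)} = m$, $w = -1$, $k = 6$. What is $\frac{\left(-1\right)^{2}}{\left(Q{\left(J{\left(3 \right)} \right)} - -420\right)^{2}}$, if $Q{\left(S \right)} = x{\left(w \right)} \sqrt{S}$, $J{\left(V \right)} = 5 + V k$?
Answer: $\frac{1}{\left(420 - \sqrt{23}\right)^{2}} \approx 5.8006 \cdot 10^{-6}$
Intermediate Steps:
$J{\left(V \right)} = 5 + 6 V$ ($J{\left(V \right)} = 5 + V 6 = 5 + 6 V$)
$Q{\left(S \right)} = - \sqrt{S}$
$\frac{\left(-1\right)^{2}}{\left(Q{\left(J{\left(3 \right)} \right)} - -420\right)^{2}} = \frac{\left(-1\right)^{2}}{\left(- \sqrt{5 + 6 \cdot 3} - -420\right)^{2}} = 1 \frac{1}{\left(- \sqrt{5 + 18} + 420\right)^{2}} = 1 \frac{1}{\left(- \sqrt{23} + 420\right)^{2}} = 1 \frac{1}{\left(420 - \sqrt{23}\right)^{2}} = \frac{1}{\left(420 - \sqrt{23}\right)^{2}}$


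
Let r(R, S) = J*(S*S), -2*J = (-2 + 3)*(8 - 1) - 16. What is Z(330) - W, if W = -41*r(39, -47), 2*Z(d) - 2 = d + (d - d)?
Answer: 815453/2 ≈ 4.0773e+5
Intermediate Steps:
J = 9/2 (J = -((-2 + 3)*(8 - 1) - 16)/2 = -(1*7 - 16)/2 = -(7 - 16)/2 = -½*(-9) = 9/2 ≈ 4.5000)
r(R, S) = 9*S²/2 (r(R, S) = 9*(S*S)/2 = 9*S²/2)
Z(d) = 1 + d/2 (Z(d) = 1 + (d + (d - d))/2 = 1 + (d + 0)/2 = 1 + d/2)
W = -815121/2 (W = -369*(-47)²/2 = -369*2209/2 = -41*19881/2 = -815121/2 ≈ -4.0756e+5)
Z(330) - W = (1 + (½)*330) - 1*(-815121/2) = (1 + 165) + 815121/2 = 166 + 815121/2 = 815453/2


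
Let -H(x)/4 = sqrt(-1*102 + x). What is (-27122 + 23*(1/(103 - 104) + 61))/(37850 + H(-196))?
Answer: -243583675/358156817 - 25742*I*sqrt(298)/358156817 ≈ -0.6801 - 0.0012407*I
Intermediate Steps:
H(x) = -4*sqrt(-102 + x) (H(x) = -4*sqrt(-1*102 + x) = -4*sqrt(-102 + x))
(-27122 + 23*(1/(103 - 104) + 61))/(37850 + H(-196)) = (-27122 + 23*(1/(103 - 104) + 61))/(37850 - 4*sqrt(-102 - 196)) = (-27122 + 23*(1/(-1) + 61))/(37850 - 4*I*sqrt(298)) = (-27122 + 23*(-1 + 61))/(37850 - 4*I*sqrt(298)) = (-27122 + 23*60)/(37850 - 4*I*sqrt(298)) = (-27122 + 1380)/(37850 - 4*I*sqrt(298)) = -25742/(37850 - 4*I*sqrt(298))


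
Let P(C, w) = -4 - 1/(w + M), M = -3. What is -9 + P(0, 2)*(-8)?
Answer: 15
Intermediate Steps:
P(C, w) = -4 - 1/(-3 + w) (P(C, w) = -4 - 1/(w - 3) = -4 - 1/(-3 + w))
-9 + P(0, 2)*(-8) = -9 + ((11 - 4*2)/(-3 + 2))*(-8) = -9 + ((11 - 8)/(-1))*(-8) = -9 - 1*3*(-8) = -9 - 3*(-8) = -9 + 24 = 15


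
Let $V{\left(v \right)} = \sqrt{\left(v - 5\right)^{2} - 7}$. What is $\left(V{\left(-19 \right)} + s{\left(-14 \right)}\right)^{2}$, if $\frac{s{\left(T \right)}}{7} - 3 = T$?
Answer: $\left(77 - \sqrt{569}\right)^{2} \approx 2824.5$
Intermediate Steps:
$s{\left(T \right)} = 21 + 7 T$
$V{\left(v \right)} = \sqrt{-7 + \left(-5 + v\right)^{2}}$ ($V{\left(v \right)} = \sqrt{\left(-5 + v\right)^{2} - 7} = \sqrt{-7 + \left(-5 + v\right)^{2}}$)
$\left(V{\left(-19 \right)} + s{\left(-14 \right)}\right)^{2} = \left(\sqrt{-7 + \left(-5 - 19\right)^{2}} + \left(21 + 7 \left(-14\right)\right)\right)^{2} = \left(\sqrt{-7 + \left(-24\right)^{2}} + \left(21 - 98\right)\right)^{2} = \left(\sqrt{-7 + 576} - 77\right)^{2} = \left(\sqrt{569} - 77\right)^{2} = \left(-77 + \sqrt{569}\right)^{2}$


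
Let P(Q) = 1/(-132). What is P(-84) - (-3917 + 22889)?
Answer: -2504305/132 ≈ -18972.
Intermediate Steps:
P(Q) = -1/132
P(-84) - (-3917 + 22889) = -1/132 - (-3917 + 22889) = -1/132 - 1*18972 = -1/132 - 18972 = -2504305/132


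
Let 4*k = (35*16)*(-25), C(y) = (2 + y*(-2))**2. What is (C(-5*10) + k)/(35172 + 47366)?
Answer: 3452/41269 ≈ 0.083646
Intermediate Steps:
C(y) = (2 - 2*y)**2
k = -3500 (k = ((35*16)*(-25))/4 = (560*(-25))/4 = (1/4)*(-14000) = -3500)
(C(-5*10) + k)/(35172 + 47366) = (4*(-1 - 5*10)**2 - 3500)/(35172 + 47366) = (4*(-1 - 50)**2 - 3500)/82538 = (4*(-51)**2 - 3500)*(1/82538) = (4*2601 - 3500)*(1/82538) = (10404 - 3500)*(1/82538) = 6904*(1/82538) = 3452/41269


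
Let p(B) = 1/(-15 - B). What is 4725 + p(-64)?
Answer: 231526/49 ≈ 4725.0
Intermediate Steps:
4725 + p(-64) = 4725 - 1/(15 - 64) = 4725 - 1/(-49) = 4725 - 1*(-1/49) = 4725 + 1/49 = 231526/49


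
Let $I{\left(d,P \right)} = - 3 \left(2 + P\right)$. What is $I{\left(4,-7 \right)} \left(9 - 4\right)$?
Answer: $75$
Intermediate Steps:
$I{\left(d,P \right)} = -6 - 3 P$
$I{\left(4,-7 \right)} \left(9 - 4\right) = \left(-6 - -21\right) \left(9 - 4\right) = \left(-6 + 21\right) 5 = 15 \cdot 5 = 75$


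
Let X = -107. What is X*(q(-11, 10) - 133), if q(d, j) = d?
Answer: 15408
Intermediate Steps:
X*(q(-11, 10) - 133) = -107*(-11 - 133) = -107*(-144) = 15408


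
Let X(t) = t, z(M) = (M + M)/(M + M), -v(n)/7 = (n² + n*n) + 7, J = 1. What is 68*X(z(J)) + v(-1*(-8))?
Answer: -877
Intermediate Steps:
v(n) = -49 - 14*n² (v(n) = -7*((n² + n*n) + 7) = -7*((n² + n²) + 7) = -7*(2*n² + 7) = -7*(7 + 2*n²) = -49 - 14*n²)
z(M) = 1 (z(M) = (2*M)/((2*M)) = (2*M)*(1/(2*M)) = 1)
68*X(z(J)) + v(-1*(-8)) = 68*1 + (-49 - 14*(-1*(-8))²) = 68 + (-49 - 14*8²) = 68 + (-49 - 14*64) = 68 + (-49 - 896) = 68 - 945 = -877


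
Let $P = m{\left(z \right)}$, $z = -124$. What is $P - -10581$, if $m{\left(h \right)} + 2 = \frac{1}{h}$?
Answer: $\frac{1311795}{124} \approx 10579.0$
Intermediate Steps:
$m{\left(h \right)} = -2 + \frac{1}{h}$
$P = - \frac{249}{124}$ ($P = -2 + \frac{1}{-124} = -2 - \frac{1}{124} = - \frac{249}{124} \approx -2.0081$)
$P - -10581 = - \frac{249}{124} - -10581 = - \frac{249}{124} + 10581 = \frac{1311795}{124}$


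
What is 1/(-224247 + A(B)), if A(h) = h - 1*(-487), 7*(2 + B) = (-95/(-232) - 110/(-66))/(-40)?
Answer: -38976/8721348001 ≈ -4.4690e-6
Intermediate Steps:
B = -78241/38976 (B = -2 + ((-95/(-232) - 110/(-66))/(-40))/7 = -2 + ((-95*(-1/232) - 110*(-1/66))*(-1/40))/7 = -2 + ((95/232 + 5/3)*(-1/40))/7 = -2 + ((1445/696)*(-1/40))/7 = -2 + (1/7)*(-289/5568) = -2 - 289/38976 = -78241/38976 ≈ -2.0074)
A(h) = 487 + h (A(h) = h + 487 = 487 + h)
1/(-224247 + A(B)) = 1/(-224247 + (487 - 78241/38976)) = 1/(-224247 + 18903071/38976) = 1/(-8721348001/38976) = -38976/8721348001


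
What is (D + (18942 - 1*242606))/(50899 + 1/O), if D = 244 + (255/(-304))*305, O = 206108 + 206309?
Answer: -28043306398735/6381450316736 ≈ -4.3945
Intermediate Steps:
O = 412417
D = -3599/304 (D = 244 + (255*(-1/304))*305 = 244 - 255/304*305 = 244 - 77775/304 = -3599/304 ≈ -11.839)
(D + (18942 - 1*242606))/(50899 + 1/O) = (-3599/304 + (18942 - 1*242606))/(50899 + 1/412417) = (-3599/304 + (18942 - 242606))/(50899 + 1/412417) = (-3599/304 - 223664)/(20991612884/412417) = -67997455/304*412417/20991612884 = -28043306398735/6381450316736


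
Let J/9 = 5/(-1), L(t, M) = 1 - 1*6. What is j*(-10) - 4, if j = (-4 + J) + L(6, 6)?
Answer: 536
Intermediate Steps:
L(t, M) = -5 (L(t, M) = 1 - 6 = -5)
J = -45 (J = 9*(5/(-1)) = 9*(5*(-1)) = 9*(-5) = -45)
j = -54 (j = (-4 - 45) - 5 = -49 - 5 = -54)
j*(-10) - 4 = -54*(-10) - 4 = 540 - 4 = 536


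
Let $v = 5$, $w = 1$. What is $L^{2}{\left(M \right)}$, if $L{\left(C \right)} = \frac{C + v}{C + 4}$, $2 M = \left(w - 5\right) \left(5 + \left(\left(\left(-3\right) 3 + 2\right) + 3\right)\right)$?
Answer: $\frac{9}{4} \approx 2.25$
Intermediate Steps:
$M = -2$ ($M = \frac{\left(1 - 5\right) \left(5 + \left(\left(\left(-3\right) 3 + 2\right) + 3\right)\right)}{2} = \frac{\left(-4\right) \left(5 + \left(\left(-9 + 2\right) + 3\right)\right)}{2} = \frac{\left(-4\right) \left(5 + \left(-7 + 3\right)\right)}{2} = \frac{\left(-4\right) \left(5 - 4\right)}{2} = \frac{\left(-4\right) 1}{2} = \frac{1}{2} \left(-4\right) = -2$)
$L{\left(C \right)} = \frac{5 + C}{4 + C}$ ($L{\left(C \right)} = \frac{C + 5}{C + 4} = \frac{5 + C}{4 + C}$)
$L^{2}{\left(M \right)} = \left(\frac{5 - 2}{4 - 2}\right)^{2} = \left(\frac{1}{2} \cdot 3\right)^{2} = \left(\frac{3}{2}\right)^{2} = \frac{9}{4}$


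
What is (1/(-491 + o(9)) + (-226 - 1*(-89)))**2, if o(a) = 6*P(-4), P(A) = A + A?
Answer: 5452936336/290521 ≈ 18770.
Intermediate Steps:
P(A) = 2*A
o(a) = -48 (o(a) = 6*(2*(-4)) = 6*(-8) = -48)
(1/(-491 + o(9)) + (-226 - 1*(-89)))**2 = (1/(-491 - 48) + (-226 - 1*(-89)))**2 = (1/(-539) + (-226 + 89))**2 = (-1/539 - 137)**2 = (-73844/539)**2 = 5452936336/290521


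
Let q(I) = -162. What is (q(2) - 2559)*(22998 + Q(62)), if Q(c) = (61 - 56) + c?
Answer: -62759865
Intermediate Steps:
Q(c) = 5 + c
(q(2) - 2559)*(22998 + Q(62)) = (-162 - 2559)*(22998 + (5 + 62)) = -2721*(22998 + 67) = -2721*23065 = -62759865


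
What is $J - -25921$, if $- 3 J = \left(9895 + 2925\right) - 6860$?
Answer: $\frac{71803}{3} \approx 23934.0$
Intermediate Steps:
$J = - \frac{5960}{3}$ ($J = - \frac{\left(9895 + 2925\right) - 6860}{3} = - \frac{12820 - 6860}{3} = \left(- \frac{1}{3}\right) 5960 = - \frac{5960}{3} \approx -1986.7$)
$J - -25921 = - \frac{5960}{3} - -25921 = - \frac{5960}{3} + 25921 = \frac{71803}{3}$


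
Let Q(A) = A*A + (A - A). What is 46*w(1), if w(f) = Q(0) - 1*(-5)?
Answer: 230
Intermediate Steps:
Q(A) = A**2 (Q(A) = A**2 + 0 = A**2)
w(f) = 5 (w(f) = 0**2 - 1*(-5) = 0 + 5 = 5)
46*w(1) = 46*5 = 230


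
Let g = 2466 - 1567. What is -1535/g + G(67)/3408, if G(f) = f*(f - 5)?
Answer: -748417/1531896 ≈ -0.48856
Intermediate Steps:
G(f) = f*(-5 + f)
g = 899
-1535/g + G(67)/3408 = -1535/899 + (67*(-5 + 67))/3408 = -1535*1/899 + (67*62)*(1/3408) = -1535/899 + 4154*(1/3408) = -1535/899 + 2077/1704 = -748417/1531896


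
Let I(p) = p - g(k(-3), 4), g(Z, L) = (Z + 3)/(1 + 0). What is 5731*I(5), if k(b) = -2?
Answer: 22924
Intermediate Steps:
g(Z, L) = 3 + Z (g(Z, L) = (3 + Z)/1 = (3 + Z)*1 = 3 + Z)
I(p) = -1 + p (I(p) = p - (3 - 2) = p - 1*1 = p - 1 = -1 + p)
5731*I(5) = 5731*(-1 + 5) = 5731*4 = 22924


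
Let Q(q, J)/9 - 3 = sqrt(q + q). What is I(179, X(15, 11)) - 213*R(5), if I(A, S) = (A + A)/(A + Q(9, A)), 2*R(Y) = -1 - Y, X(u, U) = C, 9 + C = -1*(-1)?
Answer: 13129345/20489 - 4833*sqrt(2)/20489 ≈ 640.47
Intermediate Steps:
C = -8 (C = -9 - 1*(-1) = -9 + 1 = -8)
X(u, U) = -8
Q(q, J) = 27 + 9*sqrt(2)*sqrt(q) (Q(q, J) = 27 + 9*sqrt(q + q) = 27 + 9*sqrt(2*q) = 27 + 9*(sqrt(2)*sqrt(q)) = 27 + 9*sqrt(2)*sqrt(q))
R(Y) = -1/2 - Y/2 (R(Y) = (-1 - Y)/2 = -1/2 - Y/2)
I(A, S) = 2*A/(27 + A + 27*sqrt(2)) (I(A, S) = (A + A)/(A + (27 + 9*sqrt(2)*sqrt(9))) = (2*A)/(A + (27 + 9*sqrt(2)*3)) = (2*A)/(A + (27 + 27*sqrt(2))) = (2*A)/(27 + A + 27*sqrt(2)) = 2*A/(27 + A + 27*sqrt(2)))
I(179, X(15, 11)) - 213*R(5) = 2*179/(27 + 179 + 27*sqrt(2)) - 213*(-1/2 - 1/2*5) = 2*179/(206 + 27*sqrt(2)) - 213*(-1/2 - 5/2) = 358/(206 + 27*sqrt(2)) - 213*(-3) = 358/(206 + 27*sqrt(2)) + 639 = 639 + 358/(206 + 27*sqrt(2))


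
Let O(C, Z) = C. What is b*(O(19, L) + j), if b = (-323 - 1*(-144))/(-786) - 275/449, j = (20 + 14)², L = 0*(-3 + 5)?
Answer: -159540325/352914 ≈ -452.07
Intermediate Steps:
L = 0 (L = 0*2 = 0)
j = 1156 (j = 34² = 1156)
b = -135779/352914 (b = (-323 + 144)*(-1/786) - 275*1/449 = -179*(-1/786) - 275/449 = 179/786 - 275/449 = -135779/352914 ≈ -0.38474)
b*(O(19, L) + j) = -135779*(19 + 1156)/352914 = -135779/352914*1175 = -159540325/352914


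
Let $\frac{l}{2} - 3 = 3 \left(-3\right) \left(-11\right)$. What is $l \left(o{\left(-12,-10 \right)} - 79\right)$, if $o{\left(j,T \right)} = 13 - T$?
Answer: $-11424$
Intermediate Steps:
$l = 204$ ($l = 6 + 2 \cdot 3 \left(-3\right) \left(-11\right) = 6 + 2 \left(\left(-9\right) \left(-11\right)\right) = 6 + 2 \cdot 99 = 6 + 198 = 204$)
$l \left(o{\left(-12,-10 \right)} - 79\right) = 204 \left(\left(13 - -10\right) - 79\right) = 204 \left(\left(13 + 10\right) - 79\right) = 204 \left(23 - 79\right) = 204 \left(-56\right) = -11424$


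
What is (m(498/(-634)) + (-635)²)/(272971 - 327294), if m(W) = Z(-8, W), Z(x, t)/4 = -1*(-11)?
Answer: -403269/54323 ≈ -7.4235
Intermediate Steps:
Z(x, t) = 44 (Z(x, t) = 4*(-1*(-11)) = 4*11 = 44)
m(W) = 44
(m(498/(-634)) + (-635)²)/(272971 - 327294) = (44 + (-635)²)/(272971 - 327294) = (44 + 403225)/(-54323) = 403269*(-1/54323) = -403269/54323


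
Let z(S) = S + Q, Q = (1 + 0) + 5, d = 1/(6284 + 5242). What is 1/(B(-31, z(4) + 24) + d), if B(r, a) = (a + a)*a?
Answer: 11526/26648113 ≈ 0.00043253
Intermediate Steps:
d = 1/11526 ≈ 8.6760e-5
Q = 6 (Q = 1 + 5 = 6)
z(S) = 6 + S (z(S) = S + 6 = 6 + S)
B(r, a) = 2*a² (B(r, a) = (2*a)*a = 2*a²)
1/(B(-31, z(4) + 24) + d) = 1/(2*((6 + 4) + 24)² + 1/11526) = 1/(2*(10 + 24)² + 1/11526) = 1/(2*34² + 1/11526) = 1/(2*1156 + 1/11526) = 1/(2312 + 1/11526) = 1/(26648113/11526) = 11526/26648113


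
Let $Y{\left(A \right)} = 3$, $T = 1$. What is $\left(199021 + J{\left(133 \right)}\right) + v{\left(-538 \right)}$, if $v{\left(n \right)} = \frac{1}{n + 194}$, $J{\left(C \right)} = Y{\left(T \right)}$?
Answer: $\frac{68464255}{344} \approx 1.9902 \cdot 10^{5}$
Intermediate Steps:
$J{\left(C \right)} = 3$
$v{\left(n \right)} = \frac{1}{194 + n}$
$\left(199021 + J{\left(133 \right)}\right) + v{\left(-538 \right)} = \left(199021 + 3\right) + \frac{1}{194 - 538} = 199024 + \frac{1}{-344} = 199024 - \frac{1}{344} = \frac{68464255}{344}$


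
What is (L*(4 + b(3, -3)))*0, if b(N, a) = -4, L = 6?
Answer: 0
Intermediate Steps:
(L*(4 + b(3, -3)))*0 = (6*(4 - 4))*0 = (6*0)*0 = 0*0 = 0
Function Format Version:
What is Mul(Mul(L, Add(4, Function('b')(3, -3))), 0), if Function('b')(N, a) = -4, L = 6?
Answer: 0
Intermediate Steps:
Mul(Mul(L, Add(4, Function('b')(3, -3))), 0) = Mul(Mul(6, Add(4, -4)), 0) = Mul(Mul(6, 0), 0) = Mul(0, 0) = 0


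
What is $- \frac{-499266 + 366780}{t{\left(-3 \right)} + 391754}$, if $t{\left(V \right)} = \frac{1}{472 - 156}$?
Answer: $\frac{13955192}{41264755} \approx 0.33819$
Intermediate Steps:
$t{\left(V \right)} = \frac{1}{316}$
$- \frac{-499266 + 366780}{t{\left(-3 \right)} + 391754} = - \frac{-499266 + 366780}{\frac{1}{316} + 391754} = - \frac{-132486}{\frac{123794265}{316}} = - \frac{\left(-132486\right) 316}{123794265} = \left(-1\right) \left(- \frac{13955192}{41264755}\right) = \frac{13955192}{41264755}$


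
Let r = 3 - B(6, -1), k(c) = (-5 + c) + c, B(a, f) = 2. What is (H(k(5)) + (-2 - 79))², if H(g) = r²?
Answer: 6400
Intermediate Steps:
k(c) = -5 + 2*c
r = 1 (r = 3 - 1*2 = 3 - 2 = 1)
H(g) = 1 (H(g) = 1² = 1)
(H(k(5)) + (-2 - 79))² = (1 + (-2 - 79))² = (1 - 81)² = (-80)² = 6400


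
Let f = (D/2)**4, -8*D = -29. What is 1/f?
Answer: 65536/707281 ≈ 0.092659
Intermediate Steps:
D = 29/8 (D = -1/8*(-29) = 29/8 ≈ 3.6250)
f = 707281/65536 (f = ((29/8)/2)**4 = ((29/8)*(1/2))**4 = (29/16)**4 = 707281/65536 ≈ 10.792)
1/f = 1/(707281/65536) = 65536/707281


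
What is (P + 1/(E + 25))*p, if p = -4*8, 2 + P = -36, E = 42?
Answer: 81440/67 ≈ 1215.5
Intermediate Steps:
P = -38 (P = -2 - 36 = -38)
p = -32
(P + 1/(E + 25))*p = (-38 + 1/(42 + 25))*(-32) = (-38 + 1/67)*(-32) = -2545/67*(-32) = 81440/67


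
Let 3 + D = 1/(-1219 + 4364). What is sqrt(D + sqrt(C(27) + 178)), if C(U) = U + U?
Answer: sqrt(-29669930 + 19782050*sqrt(58))/3145 ≈ 3.4974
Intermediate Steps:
D = -9434/3145 (D = -3 + 1/(-1219 + 4364) = -3 + 1/3145 = -9434/3145 ≈ -2.9997)
C(U) = 2*U
sqrt(D + sqrt(C(27) + 178)) = sqrt(-9434/3145 + sqrt(2*27 + 178)) = sqrt(-9434/3145 + sqrt(54 + 178)) = sqrt(-9434/3145 + sqrt(232)) = sqrt(-9434/3145 + 2*sqrt(58))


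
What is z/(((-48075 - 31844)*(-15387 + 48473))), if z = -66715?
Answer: 66715/2644200034 ≈ 2.5231e-5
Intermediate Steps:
z/(((-48075 - 31844)*(-15387 + 48473))) = -66715*1/((-48075 - 31844)*(-15387 + 48473)) = -66715/((-79919*33086)) = -66715/(-2644200034) = -66715*(-1/2644200034) = 66715/2644200034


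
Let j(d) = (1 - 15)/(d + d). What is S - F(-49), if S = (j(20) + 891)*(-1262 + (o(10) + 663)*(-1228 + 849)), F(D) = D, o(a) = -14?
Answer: -4403960449/20 ≈ -2.2020e+8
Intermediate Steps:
j(d) = -7/d (j(d) = -14*1/(2*d) = -7/d)
S = -4403961429/20 (S = (-7/20 + 891)*(-1262 + (-14 + 663)*(-1228 + 849)) = (-7*1/20 + 891)*(-1262 + 649*(-379)) = (-7/20 + 891)*(-1262 - 245971) = (17813/20)*(-247233) = -4403961429/20 ≈ -2.2020e+8)
S - F(-49) = -4403961429/20 - 1*(-49) = -4403961429/20 + 49 = -4403960449/20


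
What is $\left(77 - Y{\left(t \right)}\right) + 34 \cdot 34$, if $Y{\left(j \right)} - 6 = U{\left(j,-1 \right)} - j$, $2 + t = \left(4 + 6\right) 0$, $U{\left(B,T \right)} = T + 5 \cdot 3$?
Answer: $1211$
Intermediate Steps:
$U{\left(B,T \right)} = 15 + T$ ($U{\left(B,T \right)} = T + 15 = 15 + T$)
$t = -2$ ($t = -2 + \left(4 + 6\right) 0 = -2 + 10 \cdot 0 = -2 + 0 = -2$)
$Y{\left(j \right)} = 20 - j$ ($Y{\left(j \right)} = 6 - \left(-14 + j\right) = 20 - j$)
$\left(77 - Y{\left(t \right)}\right) + 34 \cdot 34 = \left(77 - \left(20 - -2\right)\right) + 34 \cdot 34 = \left(77 - \left(20 + 2\right)\right) + 1156 = \left(77 - 22\right) + 1156 = 55 + 1156 = 1211$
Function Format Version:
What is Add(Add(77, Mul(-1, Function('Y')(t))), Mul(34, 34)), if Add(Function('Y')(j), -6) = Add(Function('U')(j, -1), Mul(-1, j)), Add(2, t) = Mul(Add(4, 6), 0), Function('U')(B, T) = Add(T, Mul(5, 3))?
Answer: 1211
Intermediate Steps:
Function('U')(B, T) = Add(15, T) (Function('U')(B, T) = Add(T, 15) = Add(15, T))
t = -2 (t = Add(-2, Mul(Add(4, 6), 0)) = Add(-2, Mul(10, 0)) = Add(-2, 0) = -2)
Function('Y')(j) = Add(20, Mul(-1, j)) (Function('Y')(j) = Add(6, Add(Add(15, -1), Mul(-1, j))) = Add(6, Add(14, Mul(-1, j))) = Add(20, Mul(-1, j)))
Add(Add(77, Mul(-1, Function('Y')(t))), Mul(34, 34)) = Add(Add(77, Mul(-1, Add(20, Mul(-1, -2)))), Mul(34, 34)) = Add(Add(77, Mul(-1, Add(20, 2))), 1156) = Add(Add(77, Mul(-1, 22)), 1156) = Add(Add(77, -22), 1156) = Add(55, 1156) = 1211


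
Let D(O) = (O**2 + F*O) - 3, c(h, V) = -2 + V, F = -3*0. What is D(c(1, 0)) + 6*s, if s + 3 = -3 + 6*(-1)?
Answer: -71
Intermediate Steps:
F = 0
s = -12 (s = -3 + (-3 + 6*(-1)) = -3 + (-3 - 6) = -3 - 9 = -12)
D(O) = -3 + O**2 (D(O) = (O**2 + 0*O) - 3 = (O**2 + 0) - 3 = O**2 - 3 = -3 + O**2)
D(c(1, 0)) + 6*s = (-3 + (-2 + 0)**2) + 6*(-12) = (-3 + (-2)**2) - 72 = (-3 + 4) - 72 = 1 - 72 = -71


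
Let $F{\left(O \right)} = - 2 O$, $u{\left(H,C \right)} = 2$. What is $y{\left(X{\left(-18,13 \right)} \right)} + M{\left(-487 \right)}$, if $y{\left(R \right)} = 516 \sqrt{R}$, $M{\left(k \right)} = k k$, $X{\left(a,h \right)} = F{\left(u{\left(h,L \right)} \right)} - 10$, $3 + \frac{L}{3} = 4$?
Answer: $237169 + 516 i \sqrt{14} \approx 2.3717 \cdot 10^{5} + 1930.7 i$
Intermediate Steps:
$L = 3$ ($L = -9 + 3 \cdot 4 = -9 + 12 = 3$)
$X{\left(a,h \right)} = -14$ ($X{\left(a,h \right)} = \left(-2\right) 2 - 10 = -4 - 10 = -14$)
$M{\left(k \right)} = k^{2}$
$y{\left(X{\left(-18,13 \right)} \right)} + M{\left(-487 \right)} = 516 \sqrt{-14} + \left(-487\right)^{2} = 516 i \sqrt{14} + 237169 = 237169 + 516 i \sqrt{14}$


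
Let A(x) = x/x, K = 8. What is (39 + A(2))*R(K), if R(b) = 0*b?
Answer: 0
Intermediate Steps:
A(x) = 1
R(b) = 0
(39 + A(2))*R(K) = (39 + 1)*0 = 40*0 = 0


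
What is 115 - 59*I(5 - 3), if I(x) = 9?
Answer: -416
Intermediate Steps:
115 - 59*I(5 - 3) = 115 - 59*9 = 115 - 531 = -416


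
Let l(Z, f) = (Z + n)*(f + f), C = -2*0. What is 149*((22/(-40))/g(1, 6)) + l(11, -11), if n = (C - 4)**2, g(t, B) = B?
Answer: -72919/120 ≈ -607.66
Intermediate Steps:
C = 0
n = 16 (n = (0 - 4)**2 = (-4)**2 = 16)
l(Z, f) = 2*f*(16 + Z) (l(Z, f) = (Z + 16)*(f + f) = (16 + Z)*(2*f) = 2*f*(16 + Z))
149*((22/(-40))/g(1, 6)) + l(11, -11) = 149*((22/(-40))/6) + 2*(-11)*(16 + 11) = 149*((22*(-1/40))*(1/6)) + 2*(-11)*27 = 149*(-11/20*1/6) - 594 = 149*(-11/120) - 594 = -1639/120 - 594 = -72919/120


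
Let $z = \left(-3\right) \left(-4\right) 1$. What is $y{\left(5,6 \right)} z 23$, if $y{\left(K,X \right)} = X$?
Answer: $1656$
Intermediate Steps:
$z = 12$ ($z = 12 \cdot 1 = 12$)
$y{\left(5,6 \right)} z 23 = 6 \cdot 12 \cdot 23 = 72 \cdot 23 = 1656$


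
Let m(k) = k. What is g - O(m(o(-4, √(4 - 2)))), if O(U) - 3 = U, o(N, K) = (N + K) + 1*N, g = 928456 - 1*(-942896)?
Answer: 1871357 - √2 ≈ 1.8714e+6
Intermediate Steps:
g = 1871352 (g = 928456 + 942896 = 1871352)
o(N, K) = K + 2*N (o(N, K) = (K + N) + N = K + 2*N)
O(U) = 3 + U
g - O(m(o(-4, √(4 - 2)))) = 1871352 - (3 + (√(4 - 2) + 2*(-4))) = 1871352 - (3 + (√2 - 8)) = 1871352 - (3 + (-8 + √2)) = 1871352 - (-5 + √2) = 1871352 + (5 - √2) = 1871357 - √2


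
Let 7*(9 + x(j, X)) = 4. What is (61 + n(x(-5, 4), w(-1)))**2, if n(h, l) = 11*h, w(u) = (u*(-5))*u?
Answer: 49284/49 ≈ 1005.8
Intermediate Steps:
w(u) = -5*u**2 (w(u) = (-5*u)*u = -5*u**2)
x(j, X) = -59/7 (x(j, X) = -9 + (1/7)*4 = -9 + 4/7 = -59/7)
(61 + n(x(-5, 4), w(-1)))**2 = (61 + 11*(-59/7))**2 = (61 - 649/7)**2 = (-222/7)**2 = 49284/49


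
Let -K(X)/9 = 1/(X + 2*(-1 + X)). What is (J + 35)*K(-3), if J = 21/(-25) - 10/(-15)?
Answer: 7836/275 ≈ 28.495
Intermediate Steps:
J = -13/75 (J = 21*(-1/25) - 10*(-1/15) = -21/25 + ⅔ = -13/75 ≈ -0.17333)
K(X) = -9/(-2 + 3*X) (K(X) = -9/(X + 2*(-1 + X)) = -9/(X + (-2 + 2*X)) = -9/(-2 + 3*X))
(J + 35)*K(-3) = (-13/75 + 35)*(-9/(-2 + 3*(-3))) = 2612*(-9/(-2 - 9))/75 = 2612*(-9/(-11))/75 = 2612*(-9*(-1/11))/75 = (2612/75)*(9/11) = 7836/275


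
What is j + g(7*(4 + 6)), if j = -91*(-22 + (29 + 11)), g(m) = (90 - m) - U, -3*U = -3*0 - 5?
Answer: -4859/3 ≈ -1619.7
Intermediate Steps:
U = 5/3 (U = -(-3*0 - 5)/3 = -(0 - 5)/3 = -⅓*(-5) = 5/3 ≈ 1.6667)
g(m) = 265/3 - m (g(m) = (90 - m) - 1*5/3 = (90 - m) - 5/3 = 265/3 - m)
j = -1638 (j = -91*(-22 + 40) = -91*18 = -1638)
j + g(7*(4 + 6)) = -1638 + (265/3 - 7*(4 + 6)) = -1638 + (265/3 - 7*10) = -1638 + (265/3 - 1*70) = -1638 + (265/3 - 70) = -1638 + 55/3 = -4859/3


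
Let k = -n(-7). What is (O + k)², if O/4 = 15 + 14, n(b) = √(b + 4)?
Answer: (116 - I*√3)² ≈ 13453.0 - 401.84*I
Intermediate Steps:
n(b) = √(4 + b)
k = -I*√3 (k = -√(4 - 7) = -√(-3) = -I*√3 ≈ -1.732*I)
O = 116 (O = 4*(15 + 14) = 4*29 = 116)
(O + k)² = (116 - I*√3)²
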